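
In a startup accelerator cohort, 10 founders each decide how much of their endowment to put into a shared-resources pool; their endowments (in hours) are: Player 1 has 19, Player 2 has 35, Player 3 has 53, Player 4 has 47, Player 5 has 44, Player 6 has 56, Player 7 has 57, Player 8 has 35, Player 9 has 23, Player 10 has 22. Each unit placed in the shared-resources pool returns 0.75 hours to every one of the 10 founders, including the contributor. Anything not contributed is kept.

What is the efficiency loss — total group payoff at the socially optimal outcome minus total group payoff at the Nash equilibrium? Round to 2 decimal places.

2541.50 hours

The private return per contributed unit is 0.75 < 1 for everyone, so the Nash equilibrium is zero contribution and the group total is Σ E_j = 19 + 35 + 53 + 47 + 44 + 56 + 57 + 35 + 23 + 22 = 391.
Each contributed unit returns 7.500 to the group, so the social optimum is full contribution by everyone: group total = 7.500 × 391 = 2932.50.
Efficiency loss = (7.500 − 1) × 391 = 2541.50.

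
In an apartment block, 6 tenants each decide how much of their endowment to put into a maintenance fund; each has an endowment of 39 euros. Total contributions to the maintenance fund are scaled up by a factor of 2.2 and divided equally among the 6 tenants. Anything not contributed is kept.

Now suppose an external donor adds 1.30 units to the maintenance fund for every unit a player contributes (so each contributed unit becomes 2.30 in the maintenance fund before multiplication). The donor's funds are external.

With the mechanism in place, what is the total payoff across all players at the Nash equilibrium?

234.00 euros

The effective private return is 2.2 × 2.30 / 6 = 0.8433, which is still under 1, so the mechanism doesn't change anyone's dominant strategy: zero contribution.
Everyone keeps their endowment and the group total is 6 × 39 = 234.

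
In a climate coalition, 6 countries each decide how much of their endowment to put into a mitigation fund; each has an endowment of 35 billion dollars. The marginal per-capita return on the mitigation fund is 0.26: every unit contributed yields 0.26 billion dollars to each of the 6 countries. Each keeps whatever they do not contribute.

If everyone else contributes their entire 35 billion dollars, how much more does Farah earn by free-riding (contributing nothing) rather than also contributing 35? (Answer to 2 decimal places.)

25.90 billion dollars

Switching from a contribution of 35 to 0 lets Farah keep an extra 35 billion dollars, but lowers the mitigation fund by 35, which costs Farah their own share of that drop: 0.26 × 35 = 9.10.
Net gain = 35 − 9.10 = 25.90. The private return per contributed unit (0.26) is below 1, so free-riding is indeed the best response regardless of what the others do.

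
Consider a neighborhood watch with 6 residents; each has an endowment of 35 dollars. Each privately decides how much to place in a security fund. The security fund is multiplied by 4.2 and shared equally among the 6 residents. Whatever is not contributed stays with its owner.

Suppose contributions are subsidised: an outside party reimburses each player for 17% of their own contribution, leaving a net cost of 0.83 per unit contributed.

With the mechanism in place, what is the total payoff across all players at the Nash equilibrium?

210.00 dollars

The effective private return is (4.2/6) / 0.83 = 0.8434, which is still under 1, so the mechanism doesn't change anyone's dominant strategy: zero contribution.
Everyone keeps their endowment and the group total is 6 × 35 = 210.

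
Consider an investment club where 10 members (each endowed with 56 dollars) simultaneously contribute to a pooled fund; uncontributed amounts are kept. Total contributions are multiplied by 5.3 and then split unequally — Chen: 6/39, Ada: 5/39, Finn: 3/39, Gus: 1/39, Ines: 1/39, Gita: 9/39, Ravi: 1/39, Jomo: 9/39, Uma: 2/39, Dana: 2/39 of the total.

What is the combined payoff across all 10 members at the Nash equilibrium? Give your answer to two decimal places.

Each unit j contributes comes back to j as 5.3 × (j's share), so j prefers to contribute only if that share exceeds 1/5.3 = 0.1887; otherwise keeping the unit dominates.
Gita and Jomo clear that bar, contributing 56 each; the remaining 8 contribute 0. Total contributed: 112.
The pooled fund pays out 5.3 × 112 = 593.60 in total (split across the unequal shares, but the aggregate is all that matters for the group sum).
The 8 free-riders keep 56 each, adding 448. Group total = 448 + 593.60 = 1041.60.

1041.60 dollars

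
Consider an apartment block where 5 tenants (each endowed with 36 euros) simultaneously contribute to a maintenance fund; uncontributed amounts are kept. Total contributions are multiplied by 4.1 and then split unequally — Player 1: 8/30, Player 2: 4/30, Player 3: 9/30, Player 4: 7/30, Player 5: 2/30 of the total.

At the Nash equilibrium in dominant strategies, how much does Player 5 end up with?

Each unit j contributes comes back to j as 4.1 × (j's share), so j prefers to contribute only if that share exceeds 1/4.1 = 0.2439; otherwise keeping the unit dominates.
The shares above 0.2439 belong to Player 1 and Player 3, contributing 36 each; the remaining 3 contribute 0. Total contributed: 72.
Player 5 keeps 36 and receives 4.1 × 72 × 2/30 = 19.68 from the maintenance fund, for a payoff of 55.68.

55.68 euros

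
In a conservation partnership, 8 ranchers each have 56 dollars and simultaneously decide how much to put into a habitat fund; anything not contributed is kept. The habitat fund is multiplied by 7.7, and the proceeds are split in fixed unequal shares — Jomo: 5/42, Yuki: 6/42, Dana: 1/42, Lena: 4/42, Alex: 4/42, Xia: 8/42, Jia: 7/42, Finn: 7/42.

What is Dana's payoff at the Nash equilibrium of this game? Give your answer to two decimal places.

97.07 dollars

A player with share s gets back 7.7·s per unit contributed, so full contribution is dominant for anyone with s > 1/7.7 = 0.1299 and zero contribution is dominant for anyone below.
The shares above 0.1299 belong to Yuki, Xia, Jia and Finn, contributing 56 each; the remaining 4 contribute 0. Total contributed: 224.
Dana keeps 56 and receives 7.7 × 224 × 1/42 = 41.07 from the habitat fund, for a payoff of 97.07.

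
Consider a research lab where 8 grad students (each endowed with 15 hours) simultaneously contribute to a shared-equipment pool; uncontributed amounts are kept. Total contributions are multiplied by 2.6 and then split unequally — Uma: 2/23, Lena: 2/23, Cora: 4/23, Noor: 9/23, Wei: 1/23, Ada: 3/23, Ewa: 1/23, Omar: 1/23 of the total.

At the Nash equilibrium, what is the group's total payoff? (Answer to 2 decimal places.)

For player j, contributing a unit is worthwhile iff 2.6 × (j's share) ≥ 1, i.e. iff j's share is at least 0.3846.
Only Noor (9/23) clears that bar, contributing 15; the remaining 7 contribute 0. Total contributed: 15.
The shared-equipment pool pays out 2.6 × 15 = 39.00 in total (split across the unequal shares, but the aggregate is all that matters for the group sum).
The 7 free-riders keep 15 each, adding 105. Group total = 105 + 39.00 = 144.00.

144.00 hours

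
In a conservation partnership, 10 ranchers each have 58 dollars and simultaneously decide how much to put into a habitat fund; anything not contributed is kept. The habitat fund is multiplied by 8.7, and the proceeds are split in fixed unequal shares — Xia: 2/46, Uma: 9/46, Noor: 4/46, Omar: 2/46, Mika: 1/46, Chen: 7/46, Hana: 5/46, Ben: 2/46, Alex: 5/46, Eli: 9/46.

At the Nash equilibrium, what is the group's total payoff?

1919.80 dollars

Each unit j contributes comes back to j as 8.7 × (j's share), so j prefers to contribute only if that share exceeds 1/8.7 = 0.1149; otherwise keeping the unit dominates.
Uma, Chen and Eli clear that bar, contributing 58 each; the remaining 7 contribute 0. Total contributed: 174.
The habitat fund pays out 8.7 × 174 = 1513.80 in total (split across the unequal shares, but the aggregate is all that matters for the group sum).
The 7 free-riders keep 58 each, adding 406. Group total = 406 + 1513.80 = 1919.80.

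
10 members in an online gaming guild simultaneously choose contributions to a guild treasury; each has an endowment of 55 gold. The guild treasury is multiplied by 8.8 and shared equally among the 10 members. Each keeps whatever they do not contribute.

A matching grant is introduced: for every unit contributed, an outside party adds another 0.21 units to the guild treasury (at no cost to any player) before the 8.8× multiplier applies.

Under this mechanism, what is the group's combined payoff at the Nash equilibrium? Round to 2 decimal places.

With the mechanism, a contributed unit returns 8.8 × 1.21 / 10 = 1.0648 per unit of net cost to the contributor — now above 1 — so contributing fully is weakly dominant for every player.
At the Nash equilibrium everyone contributes 55. Group total payoff = 8.8 × 1.21 × 550 = 5856.40.

5856.40 gold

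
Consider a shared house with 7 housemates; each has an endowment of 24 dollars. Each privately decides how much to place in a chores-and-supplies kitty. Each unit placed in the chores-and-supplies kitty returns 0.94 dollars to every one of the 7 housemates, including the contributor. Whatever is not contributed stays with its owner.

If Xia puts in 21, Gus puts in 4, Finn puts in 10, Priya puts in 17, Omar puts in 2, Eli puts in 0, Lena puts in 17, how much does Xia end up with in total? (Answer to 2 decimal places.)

69.74 dollars

Total contributed: 21 + 4 + 10 + 17 + 2 + 0 + 17 = 71.
Each receives 0.94 × 71 = 66.74 from the chores-and-supplies kitty.
Xia keeps 24 − 21 = 3, so Xia's payoff is 3 + 66.74 = 69.74.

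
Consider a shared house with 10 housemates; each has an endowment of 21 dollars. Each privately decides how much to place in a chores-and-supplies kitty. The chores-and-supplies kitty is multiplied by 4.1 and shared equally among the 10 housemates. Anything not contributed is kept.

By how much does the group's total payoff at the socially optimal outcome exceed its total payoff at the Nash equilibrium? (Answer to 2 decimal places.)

651.00 dollars

Each contributed unit returns 4.1/10 = 0.4100 to its contributor — below 1 — so contributing 0 is dominant for every player. At the Nash equilibrium everyone keeps their 21, and the group total is 10 × 21 = 210.
Each contributed unit returns 4.100 to the group as a whole (0.4100 to each of 10 players), which exceeds 1, so the social optimum is full contribution: group total = 4.100 × 210 = 861.00.
Efficiency loss = 861.00 − 210 = 651.00.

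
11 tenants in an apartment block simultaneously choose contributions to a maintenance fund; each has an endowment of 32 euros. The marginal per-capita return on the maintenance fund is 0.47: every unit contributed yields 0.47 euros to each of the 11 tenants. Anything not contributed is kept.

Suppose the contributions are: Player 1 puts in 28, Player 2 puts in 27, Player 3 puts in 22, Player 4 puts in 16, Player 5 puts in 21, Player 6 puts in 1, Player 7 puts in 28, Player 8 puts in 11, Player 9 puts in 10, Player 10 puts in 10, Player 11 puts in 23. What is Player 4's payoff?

Total contributed: 28 + 27 + 22 + 16 + 21 + 1 + 28 + 11 + 10 + 10 + 23 = 197.
Each receives 0.47 × 197 = 92.59 from the maintenance fund.
Player 4 keeps 32 − 16 = 16, so Player 4's payoff is 16 + 92.59 = 108.59.

108.59 euros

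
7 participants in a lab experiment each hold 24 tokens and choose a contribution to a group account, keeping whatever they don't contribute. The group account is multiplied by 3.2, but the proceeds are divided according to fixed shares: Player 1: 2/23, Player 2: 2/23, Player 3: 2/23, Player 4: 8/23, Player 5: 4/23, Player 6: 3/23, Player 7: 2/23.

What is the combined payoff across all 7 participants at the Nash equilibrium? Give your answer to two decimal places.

220.80 tokens

For player j, contributing a unit is worthwhile iff 3.2 × (j's share) ≥ 1, i.e. iff j's share is at least 0.3125.
Player 4 alone (share 8/23) is above the threshold, contributing 24; the remaining 6 contribute 0. Total contributed: 24.
The group account pays out 3.2 × 24 = 76.80 in total (split across the unequal shares, but the aggregate is all that matters for the group sum).
The 6 free-riders keep 24 each, adding 144. Group total = 144 + 76.80 = 220.80.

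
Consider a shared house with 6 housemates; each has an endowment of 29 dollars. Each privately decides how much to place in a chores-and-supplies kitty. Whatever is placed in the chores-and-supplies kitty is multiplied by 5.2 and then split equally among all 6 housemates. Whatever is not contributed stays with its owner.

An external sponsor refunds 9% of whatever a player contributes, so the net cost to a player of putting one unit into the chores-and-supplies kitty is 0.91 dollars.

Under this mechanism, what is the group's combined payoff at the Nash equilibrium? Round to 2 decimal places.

The effective private return is (5.2/6) / 0.91 = 0.9524, which is still under 1, so the mechanism doesn't change anyone's dominant strategy: zero contribution.
At the Nash equilibrium no one contributes; group total payoff = 6 × 29 = 174.

174.00 dollars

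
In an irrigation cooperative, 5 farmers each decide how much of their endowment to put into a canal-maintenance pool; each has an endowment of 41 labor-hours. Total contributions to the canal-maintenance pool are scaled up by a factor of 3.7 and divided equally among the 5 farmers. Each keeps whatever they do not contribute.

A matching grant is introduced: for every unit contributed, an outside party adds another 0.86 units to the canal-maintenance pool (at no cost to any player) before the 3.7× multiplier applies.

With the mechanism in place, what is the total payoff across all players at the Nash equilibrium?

The effective private return per unit is now 3.7 × 1.86 / 5 = 1.3764 > 1, so every player's dominant strategy flips to full contribution.
So the Nash equilibrium is full contribution by all 5; the group earns 3.7 × 1.86 × 205 = 1410.81.

1410.81 labor-hours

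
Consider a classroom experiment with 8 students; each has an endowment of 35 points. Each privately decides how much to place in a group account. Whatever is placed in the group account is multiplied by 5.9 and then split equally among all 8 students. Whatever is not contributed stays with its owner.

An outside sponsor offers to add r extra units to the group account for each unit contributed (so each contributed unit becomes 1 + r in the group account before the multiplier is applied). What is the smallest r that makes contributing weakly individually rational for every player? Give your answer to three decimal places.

With matching at rate r, one contributed unit becomes (1 + r) in the group account and returns 5.9 × (1 + r) / 8 to the contributor.
Setting this equal to 1: 1 + r = 8/5.9 = 1.3559.
So the minimum matching rate is r = 1.3559 − 1 = 0.356.

0.356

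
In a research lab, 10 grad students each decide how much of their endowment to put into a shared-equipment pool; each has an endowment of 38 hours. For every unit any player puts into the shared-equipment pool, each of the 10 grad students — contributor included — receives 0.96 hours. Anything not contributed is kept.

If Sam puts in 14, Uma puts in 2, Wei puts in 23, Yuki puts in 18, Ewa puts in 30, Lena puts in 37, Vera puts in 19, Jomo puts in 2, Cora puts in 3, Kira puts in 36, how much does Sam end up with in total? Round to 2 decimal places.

200.64 hours

Total contributed: 14 + 2 + 23 + 18 + 30 + 37 + 19 + 2 + 3 + 36 = 184.
Each receives 0.96 × 184 = 176.64 from the shared-equipment pool.
Sam keeps 38 − 14 = 24, so Sam's payoff is 24 + 176.64 = 200.64.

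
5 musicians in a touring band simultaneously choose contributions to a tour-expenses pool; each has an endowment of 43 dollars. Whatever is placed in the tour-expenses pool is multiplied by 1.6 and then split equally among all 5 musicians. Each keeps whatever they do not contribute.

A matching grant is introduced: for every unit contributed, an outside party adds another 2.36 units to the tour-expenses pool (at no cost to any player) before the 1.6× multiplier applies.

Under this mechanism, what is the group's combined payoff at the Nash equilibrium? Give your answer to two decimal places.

Under the mechanism each unit contributed yields 1.6 × 3.36 / 5 = 1.0752 back to its contributor per unit of net cost, which exceeds 1, making full contribution the dominant choice for everyone.
At the Nash equilibrium everyone contributes 43. Group total payoff = 1.6 × 3.36 × 215 = 1155.84.

1155.84 dollars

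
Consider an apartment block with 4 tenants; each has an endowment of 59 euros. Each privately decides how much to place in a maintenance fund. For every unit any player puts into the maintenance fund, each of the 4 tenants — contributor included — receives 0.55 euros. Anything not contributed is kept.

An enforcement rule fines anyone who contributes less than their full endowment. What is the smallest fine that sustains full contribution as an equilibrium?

Given the others contribute fully, the best deviation is to contribute 0 (any partial contribution still incurs the fine and gives up units whose private return 0.55 is below 1).
Deviating from 59 to 0 saves 59 euros but forfeits the deviator's share of the drop in the maintenance fund: 0.55 × 59 = 32.45.
So the deviation gain is 59 − 32.45 = 26.55, and the fine must be at least 26.55 euros to wipe it out.

26.55 euros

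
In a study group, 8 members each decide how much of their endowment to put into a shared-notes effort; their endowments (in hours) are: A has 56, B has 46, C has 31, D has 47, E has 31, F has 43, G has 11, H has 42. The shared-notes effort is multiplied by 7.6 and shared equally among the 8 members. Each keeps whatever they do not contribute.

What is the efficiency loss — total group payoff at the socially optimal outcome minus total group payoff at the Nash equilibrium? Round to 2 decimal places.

2026.20 hours

The private return per contributed unit is 7.6/8 = 0.9500 < 1 for every player regardless of endowment, so the Nash equilibrium is zero contribution and the group total is Σ E_j = 56 + 46 + 31 + 47 + 31 + 43 + 11 + 42 = 307.
Each contributed unit returns 7.600 to the group, so the social optimum is full contribution by everyone: group total = 7.600 × 307 = 2333.20.
Efficiency loss = (7.600 − 1) × 307 = 2026.20.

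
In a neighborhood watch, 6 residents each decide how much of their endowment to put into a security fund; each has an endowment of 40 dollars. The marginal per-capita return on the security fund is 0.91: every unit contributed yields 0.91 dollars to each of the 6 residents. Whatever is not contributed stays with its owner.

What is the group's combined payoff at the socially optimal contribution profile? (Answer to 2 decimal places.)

1310.40 dollars

Each contributed unit returns 5.460 to the group as a whole (0.91 to each of 6 players), which exceeds 1, so the social optimum is full contribution: group total = 5.460 × 240 = 1310.40.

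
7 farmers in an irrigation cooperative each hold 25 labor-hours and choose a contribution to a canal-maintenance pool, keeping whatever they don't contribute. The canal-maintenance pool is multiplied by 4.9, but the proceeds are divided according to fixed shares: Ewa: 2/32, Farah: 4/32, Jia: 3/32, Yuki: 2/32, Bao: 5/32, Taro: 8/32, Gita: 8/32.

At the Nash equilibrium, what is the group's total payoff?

370.00 labor-hours

A player with share s gets back 4.9·s per unit contributed, so full contribution is dominant for anyone with s > 1/4.9 = 0.2041 and zero contribution is dominant for anyone below.
Taro and Gita are above the threshold, contributing 25 each; the remaining 5 contribute 0. Total contributed: 50.
The canal-maintenance pool pays out 4.9 × 50 = 245.00 in total (split across the unequal shares, but the aggregate is all that matters for the group sum).
The 5 free-riders keep 25 each, adding 125. Group total = 125 + 245.00 = 370.00.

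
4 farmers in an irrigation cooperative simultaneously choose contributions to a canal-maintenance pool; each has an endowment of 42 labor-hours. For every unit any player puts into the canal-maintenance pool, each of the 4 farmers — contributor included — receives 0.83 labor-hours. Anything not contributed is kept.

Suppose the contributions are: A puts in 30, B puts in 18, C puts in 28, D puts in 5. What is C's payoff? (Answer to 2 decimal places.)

Total contributed: 30 + 18 + 28 + 5 = 81.
Each receives 0.83 × 81 = 67.23 from the canal-maintenance pool.
C keeps 42 − 28 = 14, so C's payoff is 14 + 67.23 = 81.23.

81.23 labor-hours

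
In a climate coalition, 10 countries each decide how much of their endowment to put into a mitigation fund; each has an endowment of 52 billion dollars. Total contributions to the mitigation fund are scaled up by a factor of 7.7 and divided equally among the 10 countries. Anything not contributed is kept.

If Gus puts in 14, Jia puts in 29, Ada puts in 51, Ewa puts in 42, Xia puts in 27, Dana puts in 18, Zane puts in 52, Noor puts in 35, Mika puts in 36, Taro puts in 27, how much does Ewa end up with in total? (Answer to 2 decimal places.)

Total contributed: 14 + 29 + 51 + 42 + 27 + 18 + 52 + 35 + 36 + 27 = 331.
Each receives 7.7 × 331 / 10 = 254.87 from the mitigation fund.
Ewa keeps 52 − 42 = 10, so Ewa's payoff is 10 + 254.87 = 264.87.

264.87 billion dollars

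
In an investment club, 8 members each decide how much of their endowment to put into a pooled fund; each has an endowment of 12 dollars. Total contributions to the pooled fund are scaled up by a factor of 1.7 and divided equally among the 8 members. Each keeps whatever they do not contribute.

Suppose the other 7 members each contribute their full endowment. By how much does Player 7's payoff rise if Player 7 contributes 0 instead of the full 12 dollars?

9.45 dollars

Switching from a contribution of 12 to 0 lets Player 7 keep an extra 12 dollars, but lowers the pooled fund by 12, which costs Player 7 their own share of that drop: 1.7/8 × 12 = 2.55.
Net gain = 12 − 2.55 = 9.45. The private return per contributed unit (0.2125) is below 1, so free-riding is indeed the best response regardless of what the others do.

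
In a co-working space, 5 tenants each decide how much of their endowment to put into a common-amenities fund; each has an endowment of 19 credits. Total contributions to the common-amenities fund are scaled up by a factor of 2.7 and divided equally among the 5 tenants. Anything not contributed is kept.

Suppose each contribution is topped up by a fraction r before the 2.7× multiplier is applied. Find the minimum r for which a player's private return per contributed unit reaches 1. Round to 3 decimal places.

With matching at rate r, one contributed unit becomes (1 + r) in the common-amenities fund and returns 2.7 × (1 + r) / 5 to the contributor.
Setting this equal to 1: 1 + r = 5/2.7 = 1.8519.
So the minimum matching rate is r = 1.8519 − 1 = 0.852.

0.852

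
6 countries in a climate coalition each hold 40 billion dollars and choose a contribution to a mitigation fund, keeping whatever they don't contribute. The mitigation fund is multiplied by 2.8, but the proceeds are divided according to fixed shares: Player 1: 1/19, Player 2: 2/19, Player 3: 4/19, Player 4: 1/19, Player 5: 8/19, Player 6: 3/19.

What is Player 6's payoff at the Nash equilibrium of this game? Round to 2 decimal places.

57.68 billion dollars

Each unit j contributes comes back to j as 2.8 × (j's share), so j prefers to contribute only if that share exceeds 1/2.8 = 0.3571; otherwise keeping the unit dominates.
Player 5 alone (share 8/19) is above the threshold, contributing 40; the remaining 5 contribute 0. Total contributed: 40.
Player 6 keeps 40 and receives 2.8 × 40 × 3/19 = 17.68 from the mitigation fund, for a payoff of 57.68.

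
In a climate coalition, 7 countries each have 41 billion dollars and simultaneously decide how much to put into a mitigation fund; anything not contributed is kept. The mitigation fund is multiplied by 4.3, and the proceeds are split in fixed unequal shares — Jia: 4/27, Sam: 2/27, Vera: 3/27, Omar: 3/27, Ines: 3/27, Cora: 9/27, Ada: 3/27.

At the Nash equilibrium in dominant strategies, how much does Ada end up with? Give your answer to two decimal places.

Each unit j contributes comes back to j as 4.3 × (j's share), so j prefers to contribute only if that share exceeds 1/4.3 = 0.2326; otherwise keeping the unit dominates.
Only Cora (9/27) clears that bar, contributing 41; the remaining 6 contribute 0. Total contributed: 41.
Ada keeps 41 and receives 4.3 × 41 × 3/27 = 19.59 from the mitigation fund, for a payoff of 60.59.

60.59 billion dollars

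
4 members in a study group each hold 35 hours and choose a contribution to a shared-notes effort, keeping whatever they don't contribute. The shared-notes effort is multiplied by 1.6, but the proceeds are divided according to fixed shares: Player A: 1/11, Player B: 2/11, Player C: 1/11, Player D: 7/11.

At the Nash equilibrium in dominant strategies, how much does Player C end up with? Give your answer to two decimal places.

Each unit j contributes comes back to j as 1.6 × (j's share), so j prefers to contribute only if that share exceeds 1/1.6 = 0.6250; otherwise keeping the unit dominates.
The only share above 0.6250 is Player D's 7/11, contributing 35; the remaining 3 contribute 0. Total contributed: 35.
Player C keeps 35 and receives 1.6 × 35 × 1/11 = 5.09 from the shared-notes effort, for a payoff of 40.09.

40.09 hours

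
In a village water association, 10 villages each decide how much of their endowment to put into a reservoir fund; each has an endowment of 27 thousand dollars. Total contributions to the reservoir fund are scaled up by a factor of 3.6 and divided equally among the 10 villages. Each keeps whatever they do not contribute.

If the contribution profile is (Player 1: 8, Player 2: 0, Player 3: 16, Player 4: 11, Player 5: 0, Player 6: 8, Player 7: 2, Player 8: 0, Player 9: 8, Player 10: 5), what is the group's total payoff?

420.80 thousand dollars

Total contributed: 8 + 0 + 16 + 11 + 0 + 8 + 2 + 0 + 8 + 5 = 58; total kept: 10 × 27 − 58 = 212.
The reservoir fund pays out 3.6 × 58 = 208.80 in aggregate.
Group total = 212 + 208.80 = 420.80.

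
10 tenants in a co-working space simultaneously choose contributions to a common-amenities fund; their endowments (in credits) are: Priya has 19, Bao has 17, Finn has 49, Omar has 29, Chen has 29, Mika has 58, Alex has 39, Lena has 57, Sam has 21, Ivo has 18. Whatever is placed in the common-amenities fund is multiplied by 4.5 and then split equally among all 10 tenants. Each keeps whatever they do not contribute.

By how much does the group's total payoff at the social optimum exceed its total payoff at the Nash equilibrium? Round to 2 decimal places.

The private return per contributed unit is 4.5/10 = 0.4500 < 1 for every player regardless of endowment, so the Nash equilibrium is zero contribution and the group total is Σ E_j = 19 + 17 + 49 + 29 + 29 + 58 + 39 + 57 + 21 + 18 = 336.
Each contributed unit returns 4.500 to the group, so the social optimum is full contribution by everyone: group total = 4.500 × 336 = 1512.00.
Efficiency loss = (4.500 − 1) × 336 = 1176.00.

1176.00 credits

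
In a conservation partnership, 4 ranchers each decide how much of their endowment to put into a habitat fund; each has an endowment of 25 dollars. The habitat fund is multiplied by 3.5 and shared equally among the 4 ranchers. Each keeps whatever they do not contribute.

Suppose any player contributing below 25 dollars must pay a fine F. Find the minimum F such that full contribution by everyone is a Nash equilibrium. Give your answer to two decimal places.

3.13 dollars

Given the others contribute fully, the best deviation is to contribute 0 (any partial contribution still incurs the fine and gives up units whose private return 0.8750 is below 1).
Deviating from 25 to 0 saves 25 dollars but forfeits the deviator's share of the drop in the habitat fund: 3.5/4 × 25 = 21.87.
So the deviation gain is 25 − 21.87 = 3.13, and the fine must be at least 3.13 dollars to wipe it out.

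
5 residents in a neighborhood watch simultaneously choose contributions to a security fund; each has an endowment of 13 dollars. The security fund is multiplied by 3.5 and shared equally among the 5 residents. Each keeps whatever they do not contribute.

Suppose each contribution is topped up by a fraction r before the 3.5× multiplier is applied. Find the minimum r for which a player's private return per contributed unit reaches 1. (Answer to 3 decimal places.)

With matching at rate r, one contributed unit becomes (1 + r) in the security fund and returns 3.5 × (1 + r) / 5 to the contributor.
Setting this equal to 1: 1 + r = 5/3.5 = 1.4286.
So the minimum matching rate is r = 1.4286 − 1 = 0.429.

0.429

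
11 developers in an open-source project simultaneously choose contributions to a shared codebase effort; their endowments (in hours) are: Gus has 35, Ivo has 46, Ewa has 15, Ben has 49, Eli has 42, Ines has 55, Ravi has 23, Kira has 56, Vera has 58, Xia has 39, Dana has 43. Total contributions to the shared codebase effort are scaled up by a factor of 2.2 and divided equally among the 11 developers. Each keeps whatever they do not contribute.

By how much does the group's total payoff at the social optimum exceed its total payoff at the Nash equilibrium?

The private return per contributed unit is 2.2/11 = 0.2000 < 1 for every player regardless of endowment, so the Nash equilibrium is zero contribution and the group total is Σ E_j = 35 + 46 + 15 + 49 + 42 + 55 + 23 + 56 + 58 + 39 + 43 = 461.
Each contributed unit returns 2.200 to the group, so the social optimum is full contribution by everyone: group total = 2.200 × 461 = 1014.20.
Efficiency loss = (2.200 − 1) × 461 = 553.20.

553.20 hours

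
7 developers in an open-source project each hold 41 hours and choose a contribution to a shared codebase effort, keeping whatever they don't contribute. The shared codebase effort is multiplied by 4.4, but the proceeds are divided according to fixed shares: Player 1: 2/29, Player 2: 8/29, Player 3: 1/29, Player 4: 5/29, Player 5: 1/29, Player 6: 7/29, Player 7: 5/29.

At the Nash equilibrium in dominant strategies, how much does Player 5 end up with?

53.44 hours

A player with share s gets back 4.4·s per unit contributed, so full contribution is dominant for anyone with s > 1/4.4 = 0.2273 and zero contribution is dominant for anyone below.
Player 2 and Player 6 are above the threshold, contributing 41 each; the remaining 5 contribute 0. Total contributed: 82.
Player 5 keeps 41 and receives 4.4 × 82 × 1/29 = 12.44 from the shared codebase effort, for a payoff of 53.44.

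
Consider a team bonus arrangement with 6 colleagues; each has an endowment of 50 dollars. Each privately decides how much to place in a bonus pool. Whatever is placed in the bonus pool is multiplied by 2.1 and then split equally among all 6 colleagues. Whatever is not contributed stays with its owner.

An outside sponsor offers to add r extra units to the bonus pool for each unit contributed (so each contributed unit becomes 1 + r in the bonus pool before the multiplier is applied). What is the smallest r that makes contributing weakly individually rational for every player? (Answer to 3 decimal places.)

With matching at rate r, one contributed unit becomes (1 + r) in the bonus pool and returns 2.1 × (1 + r) / 6 to the contributor.
Setting this equal to 1: 1 + r = 6/2.1 = 2.8571.
So the minimum matching rate is r = 2.8571 − 1 = 1.857.

1.857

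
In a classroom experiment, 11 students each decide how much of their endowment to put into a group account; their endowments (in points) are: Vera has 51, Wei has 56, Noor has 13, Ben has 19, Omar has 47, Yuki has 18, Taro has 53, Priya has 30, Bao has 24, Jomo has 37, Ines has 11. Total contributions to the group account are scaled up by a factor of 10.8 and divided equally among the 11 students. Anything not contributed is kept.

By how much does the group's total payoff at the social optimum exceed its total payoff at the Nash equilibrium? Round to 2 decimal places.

The private return per contributed unit is 10.8/11 = 0.9818 < 1 for every player regardless of endowment, so the Nash equilibrium is zero contribution and the group total is Σ E_j = 51 + 56 + 13 + 19 + 47 + 18 + 53 + 30 + 24 + 37 + 11 = 359.
Each contributed unit returns 10.800 to the group, so the social optimum is full contribution by everyone: group total = 10.800 × 359 = 3877.20.
Efficiency loss = (10.800 − 1) × 359 = 3518.20.

3518.20 points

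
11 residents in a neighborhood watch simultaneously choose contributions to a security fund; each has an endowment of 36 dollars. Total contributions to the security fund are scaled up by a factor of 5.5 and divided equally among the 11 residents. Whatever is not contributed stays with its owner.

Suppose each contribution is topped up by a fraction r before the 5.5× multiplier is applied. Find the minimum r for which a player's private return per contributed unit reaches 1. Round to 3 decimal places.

1.000

With matching at rate r, one contributed unit becomes (1 + r) in the security fund and returns 5.5 × (1 + r) / 11 to the contributor.
Setting this equal to 1: 1 + r = 11/5.5 = 2.0000.
So the minimum matching rate is r = 2.0000 − 1 = 1.000.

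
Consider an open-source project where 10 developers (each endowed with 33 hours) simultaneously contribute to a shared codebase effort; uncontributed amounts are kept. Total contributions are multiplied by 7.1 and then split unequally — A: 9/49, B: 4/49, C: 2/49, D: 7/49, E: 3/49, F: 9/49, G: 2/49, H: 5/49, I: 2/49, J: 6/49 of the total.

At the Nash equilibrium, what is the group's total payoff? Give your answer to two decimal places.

933.90 hours

For player j, contributing a unit is worthwhile iff 7.1 × (j's share) ≥ 1, i.e. iff j's share is at least 0.1408.
A, D and F clear that bar, contributing 33 each; the remaining 7 contribute 0. Total contributed: 99.
The shared codebase effort pays out 7.1 × 99 = 702.90 in total (split across the unequal shares, but the aggregate is all that matters for the group sum).
The 7 free-riders keep 33 each, adding 231. Group total = 231 + 702.90 = 933.90.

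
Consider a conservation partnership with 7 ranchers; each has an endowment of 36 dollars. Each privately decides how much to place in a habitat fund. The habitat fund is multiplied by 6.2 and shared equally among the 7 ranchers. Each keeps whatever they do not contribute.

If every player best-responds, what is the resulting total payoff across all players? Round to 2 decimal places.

252.00 dollars

Each contributed unit returns 6.2/7 = 0.8857 to its contributor — below 1 — so contributing 0 is dominant for every player. At the Nash equilibrium everyone keeps their 36, and the group total is 7 × 36 = 252.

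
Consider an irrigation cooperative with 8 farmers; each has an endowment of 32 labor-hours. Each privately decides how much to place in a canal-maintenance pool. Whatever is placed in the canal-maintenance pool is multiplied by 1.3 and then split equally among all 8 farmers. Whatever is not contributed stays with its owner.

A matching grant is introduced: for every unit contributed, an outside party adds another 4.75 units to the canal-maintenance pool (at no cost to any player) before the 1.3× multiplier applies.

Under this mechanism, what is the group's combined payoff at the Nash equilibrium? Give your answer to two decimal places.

With the mechanism, a contributed unit returns 1.3 × 5.75 / 8 = 0.9344 per unit of net cost — still below 1 — so contributing 0 remains dominant for every player.
Everyone keeps their endowment and the group total is 8 × 32 = 256.

256.00 labor-hours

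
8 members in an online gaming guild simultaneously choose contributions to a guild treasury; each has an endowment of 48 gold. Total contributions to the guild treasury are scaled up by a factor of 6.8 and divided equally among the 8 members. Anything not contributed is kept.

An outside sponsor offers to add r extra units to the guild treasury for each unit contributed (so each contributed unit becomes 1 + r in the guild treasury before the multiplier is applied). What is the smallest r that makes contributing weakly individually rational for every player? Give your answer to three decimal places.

0.176

With matching at rate r, one contributed unit becomes (1 + r) in the guild treasury and returns 6.8 × (1 + r) / 8 to the contributor.
Setting this equal to 1: 1 + r = 8/6.8 = 1.1765.
So the minimum matching rate is r = 1.1765 − 1 = 0.176.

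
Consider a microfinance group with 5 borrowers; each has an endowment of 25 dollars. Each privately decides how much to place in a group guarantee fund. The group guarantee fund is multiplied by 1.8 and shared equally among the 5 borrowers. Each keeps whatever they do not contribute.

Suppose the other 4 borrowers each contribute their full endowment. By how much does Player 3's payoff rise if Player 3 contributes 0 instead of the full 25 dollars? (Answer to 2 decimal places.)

16.00 dollars

Switching from a contribution of 25 to 0 lets Player 3 keep an extra 25 dollars, but lowers the group guarantee fund by 25, which costs Player 3 their own share of that drop: 1.8/5 × 25 = 9.00.
Net gain = 25 − 9.00 = 16.00. The private return per contributed unit (0.3600) is below 1, so free-riding is indeed the best response regardless of what the others do.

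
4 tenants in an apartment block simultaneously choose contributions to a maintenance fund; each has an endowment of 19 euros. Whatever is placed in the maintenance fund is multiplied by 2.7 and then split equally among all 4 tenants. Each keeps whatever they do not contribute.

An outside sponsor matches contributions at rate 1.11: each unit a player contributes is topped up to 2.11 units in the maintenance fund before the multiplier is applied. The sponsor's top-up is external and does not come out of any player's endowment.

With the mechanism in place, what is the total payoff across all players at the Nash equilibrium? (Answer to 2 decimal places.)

432.97 euros

The effective private return per unit is now 2.7 × 2.11 / 4 = 1.4243 > 1, so every player's dominant strategy flips to full contribution.
So the Nash equilibrium is full contribution by all 4; the group earns 2.7 × 2.11 × 76 = 432.97.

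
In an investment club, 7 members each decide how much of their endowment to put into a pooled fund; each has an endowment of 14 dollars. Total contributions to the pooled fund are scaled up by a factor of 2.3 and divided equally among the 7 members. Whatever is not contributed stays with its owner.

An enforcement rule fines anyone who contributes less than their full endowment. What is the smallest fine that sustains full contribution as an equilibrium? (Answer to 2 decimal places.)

Given the others contribute fully, the best deviation is to contribute 0 (any partial contribution still incurs the fine and gives up units whose private return 0.3286 is below 1).
Deviating from 14 to 0 saves 14 dollars but forfeits the deviator's share of the drop in the pooled fund: 2.3/7 × 14 = 4.60.
So the deviation gain is 14 − 4.60 = 9.40, and the fine must be at least 9.40 dollars to wipe it out.

9.40 dollars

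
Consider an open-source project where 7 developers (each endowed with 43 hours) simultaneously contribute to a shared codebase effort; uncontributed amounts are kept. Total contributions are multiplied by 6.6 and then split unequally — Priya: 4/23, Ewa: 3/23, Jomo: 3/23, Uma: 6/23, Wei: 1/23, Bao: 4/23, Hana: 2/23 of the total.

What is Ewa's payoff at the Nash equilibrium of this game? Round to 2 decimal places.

154.05 hours

A player with share s gets back 6.6·s per unit contributed, so full contribution is dominant for anyone with s > 1/6.6 = 0.1515 and zero contribution is dominant for anyone below.
The shares above 0.1515 belong to Priya, Uma and Bao, contributing 43 each; the remaining 4 contribute 0. Total contributed: 129.
Ewa keeps 43 and receives 6.6 × 129 × 3/23 = 111.05 from the shared codebase effort, for a payoff of 154.05.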